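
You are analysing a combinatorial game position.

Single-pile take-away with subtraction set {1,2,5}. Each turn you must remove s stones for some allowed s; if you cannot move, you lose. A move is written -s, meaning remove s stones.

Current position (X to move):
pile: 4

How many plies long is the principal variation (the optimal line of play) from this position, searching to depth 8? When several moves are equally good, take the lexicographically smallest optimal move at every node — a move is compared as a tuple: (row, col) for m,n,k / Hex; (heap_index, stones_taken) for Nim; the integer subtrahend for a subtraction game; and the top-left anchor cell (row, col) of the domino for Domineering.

PV length from [4]: 3 plies

p1 X@[4]: -1[3]+1* -2[2]-1
p2 O@[3]: -1[2]-1* -2[1]-1
p3 X@[2]: -1[1]-1 -2[0]+1*
p4 O@[0] terminal -1; root [4] d8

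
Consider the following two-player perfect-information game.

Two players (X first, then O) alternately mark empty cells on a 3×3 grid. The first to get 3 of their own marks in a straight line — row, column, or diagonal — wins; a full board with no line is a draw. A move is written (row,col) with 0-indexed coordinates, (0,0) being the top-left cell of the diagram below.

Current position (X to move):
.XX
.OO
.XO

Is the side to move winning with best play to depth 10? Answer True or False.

[.XX/.OO/.XO] X move#1: (0,0):+1/XXX/.OO/.XO*, (1,0):-1/.XX/XOO/.XO, (2,0):-1/.XX/.OO/XXO
[XXX/.OO/.XO] end (terminal -1, O#2); searched .XX/.OO/.XO to 10

X winning at [.XX/.OO/.XO]: True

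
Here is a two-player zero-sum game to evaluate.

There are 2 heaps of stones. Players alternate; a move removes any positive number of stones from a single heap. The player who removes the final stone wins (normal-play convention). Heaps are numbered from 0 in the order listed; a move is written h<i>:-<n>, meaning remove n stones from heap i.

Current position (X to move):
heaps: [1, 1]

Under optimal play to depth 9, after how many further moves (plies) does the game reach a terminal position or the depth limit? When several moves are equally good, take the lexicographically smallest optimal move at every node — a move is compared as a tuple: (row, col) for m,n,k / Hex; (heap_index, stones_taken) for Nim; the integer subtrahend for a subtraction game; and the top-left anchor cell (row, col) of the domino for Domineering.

PV length from [(1,1)]: 2 plies

ply 1, X at (1,1) | h0:-1=-1→(0,1)*; h1:-1=-1→(1,0)
ply 2, O at (0,1) | h1:-1=+1→(0,0)*
ply 3: (0,0) is terminal -1 (X); from (1,1) depth 9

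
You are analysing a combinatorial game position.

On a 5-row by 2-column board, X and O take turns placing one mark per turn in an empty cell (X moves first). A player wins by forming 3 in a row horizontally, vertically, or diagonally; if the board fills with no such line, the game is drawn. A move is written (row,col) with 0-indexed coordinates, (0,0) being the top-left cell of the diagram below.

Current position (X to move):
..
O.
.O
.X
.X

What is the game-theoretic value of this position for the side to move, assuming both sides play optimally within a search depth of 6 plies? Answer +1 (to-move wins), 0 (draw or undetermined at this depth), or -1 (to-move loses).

[../O./.O/.X/.X] X move#1: (0,0):+0/X./O./.O/.X/.X*, (0,1):-1/.X/O./.O/.X/.X, (1,1):-1/../OX/.O/.X/.X, (2,0):+0/../O./XO/.X/.X, (3,0):+0/../O./.O/XX/.X, (4,0):-1/../O./.O/.X/XX
[X./O./.O/.X/.X] O move#2: (0,1):+0/XO/O./.O/.X/.X*, (1,1):+0/X./OO/.O/.X/.X, (2,0):+0/X./O./OO/.X/.X, (3,0):+0/X./O./.O/OX/.X, (4,0):+0/X./O./.O/.X/OX
[XO/O./.O/.X/.X] X move#3: (1,1):+0/XO/OX/.O/.X/.X*, (2,0):-1/XO/O./XO/.X/.X, (3,0):-1/XO/O./.O/XX/.X, (4,0):-1/XO/O./.O/.X/XX
[XO/OX/.O/.X/.X] O move#4: (2,0):+0/XO/OX/OO/.X/.X*, (3,0):+0/XO/OX/.O/OX/.X, (4,0):+0/XO/OX/.O/.X/OX
[XO/OX/OO/.X/.X] X move#5: (3,0):+0/XO/OX/OO/XX/.X*, (4,0):-1/XO/OX/OO/.X/XX
[XO/OX/OO/XX/.X] O move#6: (4,0):+0/XO/OX/OO/XX/OX*
[XO/OX/OO/XX/OX] end (terminal +0, X#7); searched ../O./.O/.X/.X to 6

value(../O./.O/.X/.X, X) = 0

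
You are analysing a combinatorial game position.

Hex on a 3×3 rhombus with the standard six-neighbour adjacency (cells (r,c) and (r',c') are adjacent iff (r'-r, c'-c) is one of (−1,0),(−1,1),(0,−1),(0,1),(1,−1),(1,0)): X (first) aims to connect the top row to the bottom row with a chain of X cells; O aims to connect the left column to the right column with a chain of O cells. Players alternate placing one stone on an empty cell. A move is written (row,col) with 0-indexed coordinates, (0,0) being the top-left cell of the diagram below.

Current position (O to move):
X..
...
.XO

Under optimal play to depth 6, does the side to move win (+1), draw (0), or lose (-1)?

[X../.../.XO] O move#1: (0,1):-1/XO./.../.XO, (0,2):-1/X.O/.../.XO, (1,0):-1/X../O../.XO, (1,1):+1/X../.O./.XO*, (1,2):-1/X../..O/.XO, (2,0):-1/X../.../OXO
[X../.O./.XO] X move#2: (0,1):-1/XX./.O./.XO*, (0,2):-1/X.X/.O./.XO, (1,0):-1/X../XO./.XO, (1,2):-1/X../.OX/.XO, (2,0):-1/X../.O./XXO
[XX./.O./.XO] O move#3: (0,2):+1/XXO/.O./.XO*, (1,0):+1/XX./OO./.XO, (1,2):+1/XX./.OO/.XO, (2,0):+1/XX./.O./OXO
[XXO/.O./.XO] X move#4: (1,0):-1/XXO/XO./.XO*, (1,2):-1/XXO/.OX/.XO, (2,0):-1/XXO/.O./XXO
[XXO/XO./.XO] O move#5: (1,2):-1/XXO/XOO/.XO, (2,0):+1/XXO/XO./OXO*
[XXO/XO./OXO] end (terminal -1, X#6); searched X../.../.XO to 6

value(X../.../.XO, O) = +1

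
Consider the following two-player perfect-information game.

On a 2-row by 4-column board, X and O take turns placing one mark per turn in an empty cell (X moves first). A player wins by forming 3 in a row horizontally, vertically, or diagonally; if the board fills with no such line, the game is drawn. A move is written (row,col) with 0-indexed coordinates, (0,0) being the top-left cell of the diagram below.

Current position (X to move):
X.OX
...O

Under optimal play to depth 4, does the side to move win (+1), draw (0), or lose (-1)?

value(X.OX/...O, X) = 0

p1 X@[X.OX/...O]: (0,1)[XXOX/...O]+0* (1,0)[X.OX/X..O]+0 (1,1)[X.OX/.X.O]+0 (1,2)[X.OX/..XO]+0
p2 O@[XXOX/...O]: (1,0)[XXOX/O..O]+0* (1,1)[XXOX/.O.O]+0 (1,2)[XXOX/..OO]+0
p3 X@[XXOX/O..O]: (1,1)[XXOX/OX.O]+0* (1,2)[XXOX/O.XO]+0
p4 O@[XXOX/OX.O]: (1,2)[XXOX/OXOO]+0*
p5 X@[XXOX/OXOO] terminal +0; root [X.OX/...O] d4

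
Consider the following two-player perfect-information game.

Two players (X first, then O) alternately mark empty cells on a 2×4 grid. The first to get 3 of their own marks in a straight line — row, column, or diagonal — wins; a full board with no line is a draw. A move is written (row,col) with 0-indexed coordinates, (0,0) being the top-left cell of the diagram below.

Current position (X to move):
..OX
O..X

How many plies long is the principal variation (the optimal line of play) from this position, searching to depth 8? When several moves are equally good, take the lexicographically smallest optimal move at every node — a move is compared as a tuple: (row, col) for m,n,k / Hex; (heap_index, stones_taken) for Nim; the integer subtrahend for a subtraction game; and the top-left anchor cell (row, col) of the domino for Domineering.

p1 X@[..OX/O..X]: (0,0)[X.OX/O..X]+0* (0,1)[.XOX/O..X]+0 (1,1)[..OX/OX.X]+0 (1,2)[..OX/O.XX]+0
p2 O@[X.OX/O..X]: (0,1)[XOOX/O..X]+0* (1,1)[X.OX/OO.X]+0 (1,2)[X.OX/O.OX]+0
p3 X@[XOOX/O..X]: (1,1)[XOOX/OX.X]+0* (1,2)[XOOX/O.XX]+0
p4 O@[XOOX/OX.X]: (1,2)[XOOX/OXOX]+0*
p5 X@[XOOX/OXOX] terminal +0; root [..OX/O..X] d8

PV length from [..OX/O..X]: 4 plies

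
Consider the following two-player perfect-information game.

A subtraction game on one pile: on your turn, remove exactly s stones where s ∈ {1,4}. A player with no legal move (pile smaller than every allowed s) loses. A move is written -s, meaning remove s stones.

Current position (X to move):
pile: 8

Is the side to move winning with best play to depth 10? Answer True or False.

p1 X@[8]: -1[7]+1* -4[4]-1
p2 O@[7]: -1[6]-1* -4[3]-1
p3 X@[6]: -1[5]+1* -4[2]+1
p4 O@[5]: -1[4]-1* -4[1]-1
p5 X@[4]: -1[3]-1 -4[0]+1*
p6 O@[0] terminal -1; root [8] d10

X winning at [8]: True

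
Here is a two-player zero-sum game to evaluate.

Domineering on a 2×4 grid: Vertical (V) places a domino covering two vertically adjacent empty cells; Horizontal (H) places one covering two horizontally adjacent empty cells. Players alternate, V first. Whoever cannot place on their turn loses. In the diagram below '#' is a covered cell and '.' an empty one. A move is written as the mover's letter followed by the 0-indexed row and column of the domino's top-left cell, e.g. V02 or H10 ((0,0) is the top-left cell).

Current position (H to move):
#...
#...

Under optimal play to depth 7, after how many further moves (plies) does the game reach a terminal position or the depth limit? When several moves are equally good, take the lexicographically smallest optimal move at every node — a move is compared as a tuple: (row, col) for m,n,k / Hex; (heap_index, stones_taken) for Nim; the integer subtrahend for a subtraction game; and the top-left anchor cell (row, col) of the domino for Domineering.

p1 H@[#.../#...]: H01[###./#...]+1* H02[#.##/#...]+1 H11[#.../###.]+1 H12[#.../#.##]+1
p2 V@[###./#...]: V03[####/#..#]-1*
p3 H@[####/#..#]: H11[####/####]+1*
p4 V@[####/####] terminal -1; root [#.../#...] d7

PV length from [#.../#...]: 3 plies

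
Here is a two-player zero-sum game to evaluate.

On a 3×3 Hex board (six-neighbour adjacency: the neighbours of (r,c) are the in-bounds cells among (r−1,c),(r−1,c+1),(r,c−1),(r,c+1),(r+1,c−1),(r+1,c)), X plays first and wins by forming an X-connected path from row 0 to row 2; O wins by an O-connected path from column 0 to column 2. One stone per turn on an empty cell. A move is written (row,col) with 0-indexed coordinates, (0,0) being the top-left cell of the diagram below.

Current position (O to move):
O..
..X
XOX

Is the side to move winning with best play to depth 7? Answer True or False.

O winning at [O../..X/XOX]: False

[O../..X/XOX] O move#1: (0,1):-1/OO./..X/XOX*, (0,2):-1/O.O/..X/XOX, (1,0):-1/O../O.X/XOX, (1,1):-1/O../.OX/XOX
[OO./..X/XOX] X move#2: (0,2):+1/OOX/..X/XOX*, (1,0):-1/OO./X.X/XOX, (1,1):-1/OO./.XX/XOX
[OOX/..X/XOX] end (terminal -1, O#3); searched O../..X/XOX to 7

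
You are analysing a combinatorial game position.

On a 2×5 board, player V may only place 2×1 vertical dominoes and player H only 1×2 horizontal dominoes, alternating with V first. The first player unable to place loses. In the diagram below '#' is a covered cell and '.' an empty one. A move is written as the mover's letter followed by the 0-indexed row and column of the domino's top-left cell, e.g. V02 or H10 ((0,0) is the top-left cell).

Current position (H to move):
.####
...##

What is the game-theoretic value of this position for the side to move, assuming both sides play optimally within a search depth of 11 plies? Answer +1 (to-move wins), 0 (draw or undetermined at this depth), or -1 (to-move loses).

value(.####/...##, H) = +1

[.####/...##] H move#1: H10:+1/.####/##.##*, H11:-1/.####/.####
[.####/##.##] end (terminal -1, V#2); searched .####/...## to 11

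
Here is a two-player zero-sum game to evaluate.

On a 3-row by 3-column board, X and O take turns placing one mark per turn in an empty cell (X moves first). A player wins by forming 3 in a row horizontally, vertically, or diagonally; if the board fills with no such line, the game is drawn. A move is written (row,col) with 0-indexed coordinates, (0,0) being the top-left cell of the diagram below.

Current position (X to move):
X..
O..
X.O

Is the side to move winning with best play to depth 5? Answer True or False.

X winning at [X../O../X.O]: True

p1 X@[X../O../X.O]: (0,1)[XX./O../X.O]+0 (0,2)[X.X/O../X.O]+1* (1,1)[X../OX./X.O]+0 (1,2)[X../O.X/X.O]+0 (2,1)[X../O../XXO]-1
p2 O@[X.X/O../X.O]: (0,1)[XOX/O../X.O]-1* (1,1)[X.X/OO./X.O]-1 (1,2)[X.X/O.O/X.O]-1 (2,1)[X.X/O../XOO]-1
p3 X@[XOX/O../X.O]: (1,1)[XOX/OX./X.O]+1* (1,2)[XOX/O.X/X.O]+0 (2,1)[XOX/O../XXO]+0
p4 O@[XOX/OX./X.O] terminal -1; root [X../O../X.O] d5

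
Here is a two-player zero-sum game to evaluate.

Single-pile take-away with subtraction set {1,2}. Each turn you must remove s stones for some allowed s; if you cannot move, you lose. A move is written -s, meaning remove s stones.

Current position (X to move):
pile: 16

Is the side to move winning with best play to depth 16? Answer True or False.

[16] X move#1: -1:+1/15*, -2:-1/14
[15] O move#2: -1:-1/14*, -2:-1/13
[14] X move#3: -1:-1/13, -2:+1/12*
[12] O move#4: -1:-1/11*, -2:-1/10
[11] X move#5: -1:-1/10, -2:+1/9*
[9] O move#6: -1:-1/8*, -2:-1/7
[8] X move#7: -1:-1/7, -2:+1/6*
[6] O move#8: -1:-1/5*, -2:-1/4
[5] X move#9: -1:-1/4, -2:+1/3*
[3] O move#10: -1:-1/2*, -2:-1/1
[2] X move#11: -1:-1/1, -2:+1/0*
[0] end (terminal -1, O#12); searched 16 to 16

X winning at [16]: True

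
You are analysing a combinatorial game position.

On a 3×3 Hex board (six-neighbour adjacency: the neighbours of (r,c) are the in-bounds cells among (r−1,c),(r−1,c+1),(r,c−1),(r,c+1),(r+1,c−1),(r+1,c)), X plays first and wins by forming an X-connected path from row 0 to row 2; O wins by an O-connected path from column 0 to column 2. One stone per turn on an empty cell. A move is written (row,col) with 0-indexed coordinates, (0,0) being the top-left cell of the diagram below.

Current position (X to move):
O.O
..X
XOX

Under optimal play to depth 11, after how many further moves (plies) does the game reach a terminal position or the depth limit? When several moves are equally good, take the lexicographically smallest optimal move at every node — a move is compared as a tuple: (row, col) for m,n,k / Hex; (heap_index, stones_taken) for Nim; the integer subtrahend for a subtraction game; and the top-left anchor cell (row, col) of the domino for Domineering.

[O.O/..X/XOX] X move#1: (0,1):+1/OXO/..X/XOX*, (1,0):-1/O.O/X.X/XOX, (1,1):-1/O.O/.XX/XOX
[OXO/..X/XOX] O move#2: (1,0):-1/OXO/O.X/XOX*, (1,1):-1/OXO/.OX/XOX
[OXO/O.X/XOX] X move#3: (1,1):+1/OXO/OXX/XOX*
[OXO/OXX/XOX] end (terminal -1, O#4); searched O.O/..X/XOX to 11

PV length from [O.O/..X/XOX]: 3 plies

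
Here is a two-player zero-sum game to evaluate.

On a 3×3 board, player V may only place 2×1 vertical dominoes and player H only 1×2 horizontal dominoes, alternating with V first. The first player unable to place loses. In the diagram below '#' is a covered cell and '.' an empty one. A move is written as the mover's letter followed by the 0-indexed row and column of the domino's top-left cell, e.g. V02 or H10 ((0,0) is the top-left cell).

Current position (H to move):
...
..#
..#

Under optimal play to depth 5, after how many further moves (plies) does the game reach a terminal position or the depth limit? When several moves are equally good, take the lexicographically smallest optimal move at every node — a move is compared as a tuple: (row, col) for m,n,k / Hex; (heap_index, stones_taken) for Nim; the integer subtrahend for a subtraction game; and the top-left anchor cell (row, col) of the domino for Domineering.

[.../..#/..#] H move#1: H00:-1/##./..#/..#, H01:-1/.##/..#/..#, H10:+1/.../###/..#*, H20:-1/.../..#/###
[.../###/..#] end (terminal -1, V#2); searched .../..#/..# to 5

PV length from [.../..#/..#]: 1 ply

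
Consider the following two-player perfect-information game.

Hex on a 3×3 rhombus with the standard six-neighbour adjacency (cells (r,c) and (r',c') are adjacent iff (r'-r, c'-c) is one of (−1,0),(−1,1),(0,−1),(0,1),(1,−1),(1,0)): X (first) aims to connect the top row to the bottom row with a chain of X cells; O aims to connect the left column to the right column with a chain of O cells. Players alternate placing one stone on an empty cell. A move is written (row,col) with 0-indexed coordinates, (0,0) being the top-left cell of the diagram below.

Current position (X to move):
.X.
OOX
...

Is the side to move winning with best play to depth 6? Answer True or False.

ply 1, X at .X./OOX/... | (0,0)=-1→XX./OOX/...; (0,2)=+1→.XX/OOX/...*; (2,0)=-1→.X./OOX/X..; (2,1)=-1→.X./OOX/.X.; (2,2)=-1→.X./OOX/..X
ply 2, O at .XX/OOX/... | (0,0)=-1→OXX/OOX/...*; (2,0)=-1→.XX/OOX/O..; (2,1)=-1→.XX/OOX/.O.; (2,2)=-1→.XX/OOX/..O
ply 3, X at OXX/OOX/... | (2,0)=+1→OXX/OOX/X..*; (2,1)=+1→OXX/OOX/.X.; (2,2)=+1→OXX/OOX/..X
ply 4, O at OXX/OOX/X.. | (2,1)=-1→OXX/OOX/XO.*; (2,2)=-1→OXX/OOX/X.O
ply 5, X at OXX/OOX/XO. | (2,2)=+1→OXX/OOX/XOX*
ply 6: OXX/OOX/XOX is terminal -1 (O); from .X./OOX/... depth 6

X winning at [.X./OOX/...]: True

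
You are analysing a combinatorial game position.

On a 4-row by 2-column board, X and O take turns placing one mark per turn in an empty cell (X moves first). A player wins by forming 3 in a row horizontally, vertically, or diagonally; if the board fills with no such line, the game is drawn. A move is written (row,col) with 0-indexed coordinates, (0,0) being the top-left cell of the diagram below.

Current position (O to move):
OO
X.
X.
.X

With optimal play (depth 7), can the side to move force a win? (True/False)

[OO/X./X./.X] O move#1: (1,1):-1/OO/XO/X./.X, (2,1):-1/OO/X./XO/.X, (3,0):+0/OO/X./X./OX*
[OO/X./X./OX] X move#2: (1,1):+0/OO/XX/X./OX*, (2,1):+0/OO/X./XX/OX
[OO/XX/X./OX] O move#3: (2,1):+0/OO/XX/XO/OX*
[OO/XX/XO/OX] end (terminal +0, X#4); searched OO/X./X./.X to 7

O winning at [OO/X./X./.X]: False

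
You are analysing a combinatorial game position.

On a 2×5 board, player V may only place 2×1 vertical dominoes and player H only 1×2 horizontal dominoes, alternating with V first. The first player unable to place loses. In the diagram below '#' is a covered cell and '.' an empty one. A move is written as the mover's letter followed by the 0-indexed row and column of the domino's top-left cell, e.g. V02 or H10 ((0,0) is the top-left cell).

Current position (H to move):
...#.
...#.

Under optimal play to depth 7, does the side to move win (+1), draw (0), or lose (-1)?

value(...#./...#., H) = -1

[...#./...#.] H move#1: H00:-1/##.#./...#.*, H01:-1/.###./...#., H10:-1/...#./##.#., H11:-1/...#./.###.
[##.#./...#.] V move#2: V02:+1/####./..##.*, V04:-1/##.##/...##
[####./..##.] H move#3: H10:-1/####./####.*
[####./####.] V move#4: V04:+1/#####/#####*
[#####/#####] end (terminal -1, H#5); searched ...#./...#. to 7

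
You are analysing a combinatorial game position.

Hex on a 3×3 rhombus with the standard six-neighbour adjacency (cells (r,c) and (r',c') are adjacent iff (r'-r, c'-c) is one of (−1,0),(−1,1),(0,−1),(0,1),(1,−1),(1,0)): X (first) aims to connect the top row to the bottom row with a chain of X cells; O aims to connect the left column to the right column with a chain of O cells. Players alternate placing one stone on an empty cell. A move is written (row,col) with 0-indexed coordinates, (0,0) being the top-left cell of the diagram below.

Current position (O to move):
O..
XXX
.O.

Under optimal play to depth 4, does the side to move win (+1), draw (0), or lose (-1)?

value(O../XXX/.O., O) = -1

p1 O@[O../XXX/.O.]: (0,1)[OO./XXX/.O.]-1* (0,2)[O.O/XXX/.O.]-1 (2,0)[O../XXX/OO.]-1 (2,2)[O../XXX/.OO]-1
p2 X@[OO./XXX/.O.]: (0,2)[OOX/XXX/.O.]+1* (2,0)[OO./XXX/XO.]-1 (2,2)[OO./XXX/.OX]-1
p3 O@[OOX/XXX/.O.]: (2,0)[OOX/XXX/OO.]-1* (2,2)[OOX/XXX/.OO]-1
p4 X@[OOX/XXX/OO.]: (2,2)[OOX/XXX/OOX]+1*
p5 O@[OOX/XXX/OOX] terminal -1; root [O../XXX/.O.] d4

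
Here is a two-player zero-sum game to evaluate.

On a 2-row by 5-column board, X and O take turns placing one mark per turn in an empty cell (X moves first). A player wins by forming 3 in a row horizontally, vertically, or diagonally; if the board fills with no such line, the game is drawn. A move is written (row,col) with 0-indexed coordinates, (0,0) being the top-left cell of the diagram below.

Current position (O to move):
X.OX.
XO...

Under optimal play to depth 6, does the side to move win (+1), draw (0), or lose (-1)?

value(X.OX./XO..., O) = 0

ply 1, O at X.OX./XO... | (0,1)=+0→XOOX./XO...*; (0,4)=+0→X.OXO/XO...; (1,2)=+0→X.OX./XOO..; (1,3)=+0→X.OX./XO.O.; (1,4)=+0→X.OX./XO..O
ply 2, X at XOOX./XO... | (0,4)=+0→XOOXX/XO...*; (1,2)=+0→XOOX./XOX..; (1,3)=+0→XOOX./XO.X.; (1,4)=+0→XOOX./XO..X
ply 3, O at XOOXX/XO... | (1,2)=+0→XOOXX/XOO..*; (1,3)=+0→XOOXX/XO.O.; (1,4)=+0→XOOXX/XO..O
ply 4, X at XOOXX/XOO.. | (1,3)=+0→XOOXX/XOOX.*; (1,4)=-1→XOOXX/XOO.X
ply 5, O at XOOXX/XOOX. | (1,4)=+0→XOOXX/XOOXO*
ply 6: XOOXX/XOOXO is terminal +0 (X); from X.OX./XO... depth 6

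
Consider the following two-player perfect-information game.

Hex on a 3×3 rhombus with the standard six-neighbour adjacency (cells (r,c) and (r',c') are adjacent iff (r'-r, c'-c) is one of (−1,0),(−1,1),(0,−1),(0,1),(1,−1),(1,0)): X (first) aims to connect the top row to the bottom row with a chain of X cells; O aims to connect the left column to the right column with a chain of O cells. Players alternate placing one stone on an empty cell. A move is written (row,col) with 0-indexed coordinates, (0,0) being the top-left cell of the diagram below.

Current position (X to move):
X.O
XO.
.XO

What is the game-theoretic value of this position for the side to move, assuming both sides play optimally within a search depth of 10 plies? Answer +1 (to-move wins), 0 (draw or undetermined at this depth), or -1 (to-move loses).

ply 1, X at X.O/XO./.XO | (0,1)=-1→XXO/XO./.XO; (1,2)=-1→X.O/XOX/.XO; (2,0)=+1→X.O/XO./XXO*
ply 2: X.O/XO./XXO is terminal -1 (O); from X.O/XO./.XO depth 10

value(X.O/XO./.XO, X) = +1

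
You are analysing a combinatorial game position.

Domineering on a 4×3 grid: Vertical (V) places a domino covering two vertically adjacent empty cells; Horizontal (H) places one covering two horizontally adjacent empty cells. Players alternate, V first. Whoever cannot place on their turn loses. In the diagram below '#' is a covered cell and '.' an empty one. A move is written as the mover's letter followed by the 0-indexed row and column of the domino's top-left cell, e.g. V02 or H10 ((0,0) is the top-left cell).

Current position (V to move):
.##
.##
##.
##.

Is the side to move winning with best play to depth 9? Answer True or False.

V winning at [.##/.##/##./##.]: True

[.##/.##/##./##.] V move#1: V00:+1/###/###/##./##.*, V22:+1/.##/.##/###/###
[###/###/##./##.] end (terminal -1, H#2); searched .##/.##/##./##. to 9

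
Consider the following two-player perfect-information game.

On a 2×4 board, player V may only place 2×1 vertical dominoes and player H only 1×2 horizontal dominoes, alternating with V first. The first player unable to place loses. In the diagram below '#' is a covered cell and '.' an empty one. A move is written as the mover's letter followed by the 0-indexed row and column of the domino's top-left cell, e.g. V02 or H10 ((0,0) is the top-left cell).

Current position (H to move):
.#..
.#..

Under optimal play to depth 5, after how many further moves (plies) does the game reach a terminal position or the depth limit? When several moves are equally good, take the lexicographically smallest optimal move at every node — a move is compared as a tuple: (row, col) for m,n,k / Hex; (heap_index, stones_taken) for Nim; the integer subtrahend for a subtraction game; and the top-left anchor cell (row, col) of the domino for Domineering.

PV length from [.#../.#..]: 3 plies

[.#../.#..] H move#1: H02:+1/.###/.#..*, H12:+1/.#../.###
[.###/.#..] V move#2: V00:-1/####/##..*
[####/##..] H move#3: H12:+1/####/####*
[####/####] end (terminal -1, V#4); searched .#../.#.. to 5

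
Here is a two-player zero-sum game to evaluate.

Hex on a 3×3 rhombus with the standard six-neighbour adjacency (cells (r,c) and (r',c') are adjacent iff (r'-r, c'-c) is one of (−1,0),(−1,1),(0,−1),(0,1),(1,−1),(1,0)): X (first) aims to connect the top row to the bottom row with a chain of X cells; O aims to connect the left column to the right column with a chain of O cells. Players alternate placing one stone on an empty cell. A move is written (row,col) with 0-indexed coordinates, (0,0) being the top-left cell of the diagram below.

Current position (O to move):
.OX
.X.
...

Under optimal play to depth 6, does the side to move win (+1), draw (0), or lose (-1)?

value(.OX/.X./..., O) = -1

ply 1, O at .OX/.X./... | (0,0)=-1→OOX/.X./...*; (1,0)=-1→.OX/OX./...; (1,2)=-1→.OX/.XO/...; (2,0)=-1→.OX/.X./O..; (2,1)=-1→.OX/.X./.O.; (2,2)=-1→.OX/.X./..O
ply 2, X at OOX/.X./... | (1,0)=+1→OOX/XX./...*; (1,2)=+1→OOX/.XX/...; (2,0)=+1→OOX/.X./X..; (2,1)=+1→OOX/.X./.X.; (2,2)=+1→OOX/.X./..X
ply 3, O at OOX/XX./... | (1,2)=-1→OOX/XXO/...*; (2,0)=-1→OOX/XX./O..; (2,1)=-1→OOX/XX./.O.; (2,2)=-1→OOX/XX./..O
ply 4, X at OOX/XXO/... | (2,0)=+1→OOX/XXO/X..*; (2,1)=+1→OOX/XXO/.X.; (2,2)=+1→OOX/XXO/..X
ply 5: OOX/XXO/X.. is terminal -1 (O); from .OX/.X./... depth 6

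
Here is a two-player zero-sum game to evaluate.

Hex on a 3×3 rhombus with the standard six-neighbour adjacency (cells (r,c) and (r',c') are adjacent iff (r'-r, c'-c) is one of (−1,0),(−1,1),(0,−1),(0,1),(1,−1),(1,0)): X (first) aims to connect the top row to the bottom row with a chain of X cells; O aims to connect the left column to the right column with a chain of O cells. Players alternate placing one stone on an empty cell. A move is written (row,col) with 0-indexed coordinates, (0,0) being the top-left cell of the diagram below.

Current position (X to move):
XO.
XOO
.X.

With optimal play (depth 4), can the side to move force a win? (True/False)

X winning at [XO./XOO/.X.]: True

ply 1, X at XO./XOO/.X. | (0,2)=-1→XOX/XOO/.X.; (2,0)=+1→XO./XOO/XX.*; (2,2)=-1→XO./XOO/.XX
ply 2: XO./XOO/XX. is terminal -1 (O); from XO./XOO/.X. depth 4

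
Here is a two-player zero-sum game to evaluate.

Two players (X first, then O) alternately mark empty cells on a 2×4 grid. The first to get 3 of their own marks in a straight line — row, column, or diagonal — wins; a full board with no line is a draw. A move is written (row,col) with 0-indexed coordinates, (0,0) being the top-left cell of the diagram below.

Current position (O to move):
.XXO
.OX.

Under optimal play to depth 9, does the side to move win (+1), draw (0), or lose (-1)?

[.XXO/.OX.] O move#1: (0,0):+0/OXXO/.OX.*, (1,0):-1/.XXO/OOX., (1,3):-1/.XXO/.OXO
[OXXO/.OX.] X move#2: (1,0):+0/OXXO/XOX.*, (1,3):+0/OXXO/.OXX
[OXXO/XOX.] O move#3: (1,3):+0/OXXO/XOXO*
[OXXO/XOXO] end (terminal +0, X#4); searched .XXO/.OX. to 9

value(.XXO/.OX., O) = 0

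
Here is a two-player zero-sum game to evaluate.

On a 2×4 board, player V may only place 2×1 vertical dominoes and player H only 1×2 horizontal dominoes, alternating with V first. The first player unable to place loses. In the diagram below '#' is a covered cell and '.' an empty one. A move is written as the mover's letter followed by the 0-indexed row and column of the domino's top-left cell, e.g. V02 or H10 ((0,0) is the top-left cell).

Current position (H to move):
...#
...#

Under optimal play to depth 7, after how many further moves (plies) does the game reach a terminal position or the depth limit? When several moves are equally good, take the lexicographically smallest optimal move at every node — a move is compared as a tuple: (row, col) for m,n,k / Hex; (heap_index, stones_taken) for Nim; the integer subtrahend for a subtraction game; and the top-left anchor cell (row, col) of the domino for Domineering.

PV length from [...#/...#]: 3 plies

ply 1, H at ...#/...# | H00=+1→##.#/...#*; H01=+1→.###/...#; H10=+1→...#/##.#; H11=+1→...#/.###
ply 2, V at ##.#/...# | V02=-1→####/..##*
ply 3, H at ####/..## | H10=+1→####/####*
ply 4: ####/#### is terminal -1 (V); from ...#/...# depth 7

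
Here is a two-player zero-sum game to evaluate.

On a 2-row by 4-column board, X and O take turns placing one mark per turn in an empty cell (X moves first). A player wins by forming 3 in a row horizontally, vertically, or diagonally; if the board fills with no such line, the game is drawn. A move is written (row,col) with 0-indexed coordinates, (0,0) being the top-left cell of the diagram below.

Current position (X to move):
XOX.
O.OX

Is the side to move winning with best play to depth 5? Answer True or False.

X winning at [XOX./O.OX]: False

ply 1, X at XOX./O.OX | (0,3)=-1→XOXX/O.OX; (1,1)=+0→XOX./OXOX*
ply 2, O at XOX./OXOX | (0,3)=+0→XOXO/OXOX*
ply 3: XOXO/OXOX is terminal +0 (X); from XOX./O.OX depth 5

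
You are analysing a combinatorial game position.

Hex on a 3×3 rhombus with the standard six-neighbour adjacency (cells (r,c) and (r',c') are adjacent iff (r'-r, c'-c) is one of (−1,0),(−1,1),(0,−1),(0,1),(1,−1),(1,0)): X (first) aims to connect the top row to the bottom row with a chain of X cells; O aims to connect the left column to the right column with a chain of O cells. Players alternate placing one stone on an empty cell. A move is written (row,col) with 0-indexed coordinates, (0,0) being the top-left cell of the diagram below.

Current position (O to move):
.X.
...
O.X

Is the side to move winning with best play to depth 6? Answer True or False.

[.X./.../O.X] O move#1: (0,0):-1/OX./.../O.X, (0,2):-1/.XO/.../O.X, (1,0):-1/.X./O../O.X, (1,1):+1/.X./.O./O.X*, (1,2):+1/.X./..O/O.X, (2,1):-1/.X./.../OOX
[.X./.O./O.X] X move#2: (0,0):-1/XX./.O./O.X*, (0,2):-1/.XX/.O./O.X, (1,0):-1/.X./XO./O.X, (1,2):-1/.X./.OX/O.X, (2,1):-1/.X./.O./OXX
[XX./.O./O.X] O move#3: (0,2):+1/XXO/.O./O.X*, (1,0):+1/XX./OO./O.X, (1,2):+1/XX./.OO/O.X, (2,1):+1/XX./.O./OOX
[XXO/.O./O.X] end (terminal -1, X#4); searched .X./.../O.X to 6

O winning at [.X./.../O.X]: True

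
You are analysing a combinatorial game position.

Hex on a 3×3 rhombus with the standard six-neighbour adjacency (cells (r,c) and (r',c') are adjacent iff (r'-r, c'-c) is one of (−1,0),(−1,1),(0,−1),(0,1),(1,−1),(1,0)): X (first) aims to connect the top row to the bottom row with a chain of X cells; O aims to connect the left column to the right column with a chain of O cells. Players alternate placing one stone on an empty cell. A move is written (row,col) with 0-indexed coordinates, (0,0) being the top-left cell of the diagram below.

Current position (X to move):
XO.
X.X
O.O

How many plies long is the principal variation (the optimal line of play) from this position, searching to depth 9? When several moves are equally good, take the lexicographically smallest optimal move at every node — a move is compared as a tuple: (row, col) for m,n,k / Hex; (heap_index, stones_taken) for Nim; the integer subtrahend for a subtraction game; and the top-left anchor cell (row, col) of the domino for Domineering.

[XO./X.X/O.O] X move#1: (0,2):-1/XOX/X.X/O.O, (1,1):-1/XO./XXX/O.O, (2,1):+1/XO./X.X/OXO*
[XO./X.X/OXO] O move#2: (0,2):-1/XOO/X.X/OXO*, (1,1):-1/XO./XOX/OXO
[XOO/X.X/OXO] X move#3: (1,1):+1/XOO/XXX/OXO*
[XOO/XXX/OXO] end (terminal -1, O#4); searched XO./X.X/O.O to 9

PV length from [XO./X.X/O.O]: 3 plies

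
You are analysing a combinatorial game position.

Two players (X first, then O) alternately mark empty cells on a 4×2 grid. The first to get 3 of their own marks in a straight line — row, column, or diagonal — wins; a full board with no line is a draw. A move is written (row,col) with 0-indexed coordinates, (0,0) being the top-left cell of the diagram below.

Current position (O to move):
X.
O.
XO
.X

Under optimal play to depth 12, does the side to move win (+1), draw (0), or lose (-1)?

value(X./O./XO/.X, O) = 0

[X./O./XO/.X] O move#1: (0,1):+0/XO/O./XO/.X*, (1,1):+0/X./OO/XO/.X, (3,0):+0/X./O./XO/OX
[XO/O./XO/.X] X move#2: (1,1):+0/XO/OX/XO/.X*, (3,0):-1/XO/O./XO/XX
[XO/OX/XO/.X] O move#3: (3,0):+0/XO/OX/XO/OX*
[XO/OX/XO/OX] end (terminal +0, X#4); searched X./O./XO/.X to 12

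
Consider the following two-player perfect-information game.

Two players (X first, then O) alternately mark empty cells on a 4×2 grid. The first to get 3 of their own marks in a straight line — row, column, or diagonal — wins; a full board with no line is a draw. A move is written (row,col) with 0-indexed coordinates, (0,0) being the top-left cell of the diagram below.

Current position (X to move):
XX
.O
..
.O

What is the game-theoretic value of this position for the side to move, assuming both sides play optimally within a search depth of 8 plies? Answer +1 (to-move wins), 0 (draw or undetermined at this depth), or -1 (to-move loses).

value(XX/.O/../.O, X) = 0

p1 X@[XX/.O/../.O]: (1,0)[XX/XO/../.O]-1 (2,0)[XX/.O/X./.O]-1 (2,1)[XX/.O/.X/.O]+0* (3,0)[XX/.O/../XO]-1
p2 O@[XX/.O/.X/.O]: (1,0)[XX/OO/.X/.O]+0* (2,0)[XX/.O/OX/.O]+0 (3,0)[XX/.O/.X/OO]+0
p3 X@[XX/OO/.X/.O]: (2,0)[XX/OO/XX/.O]+0* (3,0)[XX/OO/.X/XO]+0
p4 O@[XX/OO/XX/.O]: (3,0)[XX/OO/XX/OO]+0*
p5 X@[XX/OO/XX/OO] terminal +0; root [XX/.O/../.O] d8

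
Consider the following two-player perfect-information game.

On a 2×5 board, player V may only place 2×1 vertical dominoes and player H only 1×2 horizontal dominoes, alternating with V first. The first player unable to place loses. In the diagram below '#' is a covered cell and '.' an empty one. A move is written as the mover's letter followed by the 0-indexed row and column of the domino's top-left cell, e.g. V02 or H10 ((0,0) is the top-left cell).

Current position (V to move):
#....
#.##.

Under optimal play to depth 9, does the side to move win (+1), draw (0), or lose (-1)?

ply 1, V at #..../#.##. | V01=-1→##.../####.*; V04=-1→#...#/#.###
ply 2, H at ##.../####. | H02=-1→####./####.; H03=+1→##.##/####.*
ply 3: ##.##/####. is terminal -1 (V); from #..../#.##. depth 9

value(#..../#.##., V) = -1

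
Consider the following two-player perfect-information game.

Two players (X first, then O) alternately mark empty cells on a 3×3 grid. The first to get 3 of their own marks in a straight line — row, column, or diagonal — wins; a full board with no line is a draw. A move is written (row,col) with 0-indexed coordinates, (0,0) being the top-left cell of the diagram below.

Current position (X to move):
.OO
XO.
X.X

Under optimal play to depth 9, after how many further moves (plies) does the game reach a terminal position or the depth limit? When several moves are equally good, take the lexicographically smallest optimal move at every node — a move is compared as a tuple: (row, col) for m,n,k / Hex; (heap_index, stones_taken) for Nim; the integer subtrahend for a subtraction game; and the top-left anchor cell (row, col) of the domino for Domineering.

[.OO/XO./X.X] X move#1: (0,0):+1/XOO/XO./X.X*, (1,2):-1/.OO/XOX/X.X, (2,1):+1/.OO/XO./XXX
[XOO/XO./X.X] end (terminal -1, O#2); searched .OO/XO./X.X to 9

PV length from [.OO/XO./X.X]: 1 ply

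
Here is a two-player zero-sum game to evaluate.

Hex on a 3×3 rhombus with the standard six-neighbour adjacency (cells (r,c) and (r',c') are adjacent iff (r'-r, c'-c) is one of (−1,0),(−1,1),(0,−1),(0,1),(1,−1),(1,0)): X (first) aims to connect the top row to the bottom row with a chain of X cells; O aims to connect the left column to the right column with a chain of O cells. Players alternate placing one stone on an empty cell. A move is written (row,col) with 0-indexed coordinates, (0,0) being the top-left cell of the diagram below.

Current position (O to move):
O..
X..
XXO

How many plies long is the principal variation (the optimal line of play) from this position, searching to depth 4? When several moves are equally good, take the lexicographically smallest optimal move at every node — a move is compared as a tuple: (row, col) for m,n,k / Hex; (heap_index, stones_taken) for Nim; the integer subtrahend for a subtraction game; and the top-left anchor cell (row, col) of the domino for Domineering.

PV length from [O../X../XXO]: 4 plies

ply 1, O at O../X../XXO | (0,1)=-1→OO./X../XXO*; (0,2)=-1→O.O/X../XXO; (1,1)=-1→O../XO./XXO; (1,2)=-1→O../X.O/XXO
ply 2, X at OO./X../XXO | (0,2)=+1→OOX/X../XXO*; (1,1)=-1→OO./XX./XXO; (1,2)=-1→OO./X.X/XXO
ply 3, O at OOX/X../XXO | (1,1)=-1→OOX/XO./XXO*; (1,2)=-1→OOX/X.O/XXO
ply 4, X at OOX/XO./XXO | (1,2)=+1→OOX/XOX/XXO*
ply 5: OOX/XOX/XXO is terminal -1 (O); from O../X../XXO depth 4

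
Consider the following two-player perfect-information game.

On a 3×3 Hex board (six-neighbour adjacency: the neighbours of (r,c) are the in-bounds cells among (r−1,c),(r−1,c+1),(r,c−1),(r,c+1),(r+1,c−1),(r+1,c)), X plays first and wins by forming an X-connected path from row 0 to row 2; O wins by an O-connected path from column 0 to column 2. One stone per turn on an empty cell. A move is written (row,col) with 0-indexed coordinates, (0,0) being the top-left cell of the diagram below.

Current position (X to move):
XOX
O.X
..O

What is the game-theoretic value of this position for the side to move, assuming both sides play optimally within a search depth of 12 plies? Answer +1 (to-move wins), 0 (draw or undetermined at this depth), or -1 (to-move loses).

ply 1, X at XOX/O.X/..O | (1,1)=+1→XOX/OXX/..O*; (2,0)=+1→XOX/O.X/X.O; (2,1)=+1→XOX/O.X/.XO
ply 2, O at XOX/OXX/..O | (2,0)=-1→XOX/OXX/O.O*; (2,1)=-1→XOX/OXX/.OO
ply 3, X at XOX/OXX/O.O | (2,1)=+1→XOX/OXX/OXO*
ply 4: XOX/OXX/OXO is terminal -1 (O); from XOX/O.X/..O depth 12

value(XOX/O.X/..O, X) = +1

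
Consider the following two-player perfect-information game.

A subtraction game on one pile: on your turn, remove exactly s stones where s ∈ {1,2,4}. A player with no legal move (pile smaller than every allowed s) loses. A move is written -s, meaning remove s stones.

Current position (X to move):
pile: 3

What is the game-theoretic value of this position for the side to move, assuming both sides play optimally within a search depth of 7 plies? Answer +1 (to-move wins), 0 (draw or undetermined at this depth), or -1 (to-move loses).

value(3, X) = -1

p1 X@[3]: -1[2]-1* -2[1]-1
p2 O@[2]: -1[1]-1 -2[0]+1*
p3 X@[0] terminal -1; root [3] d7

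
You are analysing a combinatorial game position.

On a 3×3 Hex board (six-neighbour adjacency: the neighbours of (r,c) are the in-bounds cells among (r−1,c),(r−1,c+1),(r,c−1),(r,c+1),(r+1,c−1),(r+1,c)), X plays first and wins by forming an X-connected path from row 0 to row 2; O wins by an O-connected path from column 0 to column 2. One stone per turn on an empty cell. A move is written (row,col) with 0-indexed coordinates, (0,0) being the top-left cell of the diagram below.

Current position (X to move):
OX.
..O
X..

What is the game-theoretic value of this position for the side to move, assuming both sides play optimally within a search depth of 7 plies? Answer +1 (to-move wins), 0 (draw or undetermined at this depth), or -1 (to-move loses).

p1 X@[OX./..O/X..]: (0,2)[OXX/..O/X..]+1* (1,0)[OX./X.O/X..]+1 (1,1)[OX./.XO/X..]+1 (2,1)[OX./..O/XX.]+1 (2,2)[OX./..O/X.X]+1
p2 O@[OXX/..O/X..]: (1,0)[OXX/O.O/X..]-1* (1,1)[OXX/.OO/X..]-1 (2,1)[OXX/..O/XO.]-1 (2,2)[OXX/..O/X.O]-1
p3 X@[OXX/O.O/X..]: (1,1)[OXX/OXO/X..]+1* (2,1)[OXX/O.O/XX.]-1 (2,2)[OXX/O.O/X.X]-1
p4 O@[OXX/OXO/X..] terminal -1; root [OX./..O/X..] d7

value(OX./..O/X.., X) = +1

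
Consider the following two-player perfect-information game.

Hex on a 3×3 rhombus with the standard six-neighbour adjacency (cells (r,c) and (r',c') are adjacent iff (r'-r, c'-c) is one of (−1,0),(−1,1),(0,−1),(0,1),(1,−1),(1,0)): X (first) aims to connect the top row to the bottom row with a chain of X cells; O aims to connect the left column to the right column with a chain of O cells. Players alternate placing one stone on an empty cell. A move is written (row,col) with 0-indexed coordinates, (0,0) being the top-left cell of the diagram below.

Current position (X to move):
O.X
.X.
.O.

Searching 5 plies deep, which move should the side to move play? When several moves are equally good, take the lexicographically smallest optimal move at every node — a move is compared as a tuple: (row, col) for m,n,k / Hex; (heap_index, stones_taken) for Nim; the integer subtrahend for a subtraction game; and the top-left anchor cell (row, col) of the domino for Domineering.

X's best at [O.X/.X./.O.]: (1,2)

[O.X/.X./.O.] X move#1: (0,1):-1/OXX/.X./.O., (1,0):-1/O.X/XX./.O., (1,2):+1/O.X/.XX/.O.*, (2,0):+1/O.X/.X./XO., (2,2):+1/O.X/.X./.OX
[O.X/.XX/.O.] O move#2: (0,1):-1/OOX/.XX/.O.*, (1,0):-1/O.X/OXX/.O., (2,0):-1/O.X/.XX/OO., (2,2):-1/O.X/.XX/.OO
[OOX/.XX/.O.] X move#3: (1,0):+1/OOX/XXX/.O.*, (2,0):+1/OOX/.XX/XO., (2,2):+1/OOX/.XX/.OX
[OOX/XXX/.O.] O move#4: (2,0):-1/OOX/XXX/OO.*, (2,2):-1/OOX/XXX/.OO
[OOX/XXX/OO.] X move#5: (2,2):+1/OOX/XXX/OOX*
[OOX/XXX/OOX] end (terminal -1, O#6); searched O.X/.X./.O. to 5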